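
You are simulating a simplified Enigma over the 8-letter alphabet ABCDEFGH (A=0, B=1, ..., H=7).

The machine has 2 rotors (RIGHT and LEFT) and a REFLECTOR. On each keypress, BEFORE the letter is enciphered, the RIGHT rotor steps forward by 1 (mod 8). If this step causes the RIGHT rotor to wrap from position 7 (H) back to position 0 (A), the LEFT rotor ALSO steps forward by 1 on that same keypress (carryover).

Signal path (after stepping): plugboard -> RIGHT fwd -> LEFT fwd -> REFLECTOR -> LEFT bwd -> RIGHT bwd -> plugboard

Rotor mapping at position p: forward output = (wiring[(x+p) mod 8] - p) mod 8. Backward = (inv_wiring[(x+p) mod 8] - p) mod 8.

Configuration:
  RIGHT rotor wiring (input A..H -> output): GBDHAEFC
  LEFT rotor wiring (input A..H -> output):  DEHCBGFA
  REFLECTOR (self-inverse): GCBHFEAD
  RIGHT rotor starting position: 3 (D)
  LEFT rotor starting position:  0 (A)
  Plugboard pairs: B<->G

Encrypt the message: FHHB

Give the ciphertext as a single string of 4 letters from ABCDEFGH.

Char 1 ('F'): step: R->4, L=0; F->plug->F->R->F->L->G->refl->A->L'->H->R'->G->plug->B
Char 2 ('H'): step: R->5, L=0; H->plug->H->R->D->L->C->refl->B->L'->E->R'->E->plug->E
Char 3 ('H'): step: R->6, L=0; H->plug->H->R->G->L->F->refl->E->L'->B->R'->F->plug->F
Char 4 ('B'): step: R->7, L=0; B->plug->G->R->F->L->G->refl->A->L'->H->R'->B->plug->G

Answer: BEFG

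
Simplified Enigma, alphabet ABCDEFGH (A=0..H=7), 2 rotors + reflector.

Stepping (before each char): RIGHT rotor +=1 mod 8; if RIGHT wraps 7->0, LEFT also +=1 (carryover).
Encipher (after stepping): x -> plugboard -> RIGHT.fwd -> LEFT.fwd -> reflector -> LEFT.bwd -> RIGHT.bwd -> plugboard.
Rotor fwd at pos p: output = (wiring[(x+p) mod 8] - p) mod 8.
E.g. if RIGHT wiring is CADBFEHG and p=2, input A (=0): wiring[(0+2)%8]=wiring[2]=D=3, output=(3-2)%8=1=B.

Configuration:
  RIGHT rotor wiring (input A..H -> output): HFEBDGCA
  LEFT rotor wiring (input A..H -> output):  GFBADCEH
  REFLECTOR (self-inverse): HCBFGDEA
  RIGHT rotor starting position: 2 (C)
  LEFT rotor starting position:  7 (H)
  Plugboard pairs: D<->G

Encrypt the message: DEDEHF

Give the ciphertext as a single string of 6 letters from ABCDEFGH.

Answer: EGCGFH

Derivation:
Char 1 ('D'): step: R->3, L=7; D->plug->G->R->C->L->G->refl->E->L'->F->R'->E->plug->E
Char 2 ('E'): step: R->4, L=7; E->plug->E->R->D->L->C->refl->B->L'->E->R'->D->plug->G
Char 3 ('D'): step: R->5, L=7; D->plug->G->R->E->L->B->refl->C->L'->D->R'->C->plug->C
Char 4 ('E'): step: R->6, L=7; E->plug->E->R->G->L->D->refl->F->L'->H->R'->D->plug->G
Char 5 ('H'): step: R->7, L=7; H->plug->H->R->D->L->C->refl->B->L'->E->R'->F->plug->F
Char 6 ('F'): step: R->0, L->0 (L advanced); F->plug->F->R->G->L->E->refl->G->L'->A->R'->H->plug->H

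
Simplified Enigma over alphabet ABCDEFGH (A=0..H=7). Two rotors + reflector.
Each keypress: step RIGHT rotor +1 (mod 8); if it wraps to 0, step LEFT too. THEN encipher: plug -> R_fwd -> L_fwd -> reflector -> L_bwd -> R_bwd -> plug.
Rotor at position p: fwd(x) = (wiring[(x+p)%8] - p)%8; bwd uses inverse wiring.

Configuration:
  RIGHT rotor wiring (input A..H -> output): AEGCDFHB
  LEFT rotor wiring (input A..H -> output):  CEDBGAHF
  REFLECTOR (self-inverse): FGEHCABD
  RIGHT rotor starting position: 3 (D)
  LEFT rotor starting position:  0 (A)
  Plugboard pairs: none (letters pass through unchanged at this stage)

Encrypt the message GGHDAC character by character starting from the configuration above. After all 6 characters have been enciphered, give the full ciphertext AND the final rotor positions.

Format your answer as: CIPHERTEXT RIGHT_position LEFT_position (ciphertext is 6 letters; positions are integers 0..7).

Char 1 ('G'): step: R->4, L=0; G->plug->G->R->C->L->D->refl->H->L'->G->R'->H->plug->H
Char 2 ('G'): step: R->5, L=0; G->plug->G->R->F->L->A->refl->F->L'->H->R'->E->plug->E
Char 3 ('H'): step: R->6, L=0; H->plug->H->R->H->L->F->refl->A->L'->F->R'->G->plug->G
Char 4 ('D'): step: R->7, L=0; D->plug->D->R->H->L->F->refl->A->L'->F->R'->C->plug->C
Char 5 ('A'): step: R->0, L->1 (L advanced); A->plug->A->R->A->L->D->refl->H->L'->E->R'->B->plug->B
Char 6 ('C'): step: R->1, L=1; C->plug->C->R->B->L->C->refl->E->L'->G->R'->F->plug->F
Final: ciphertext=HEGCBF, RIGHT=1, LEFT=1

Answer: HEGCBF 1 1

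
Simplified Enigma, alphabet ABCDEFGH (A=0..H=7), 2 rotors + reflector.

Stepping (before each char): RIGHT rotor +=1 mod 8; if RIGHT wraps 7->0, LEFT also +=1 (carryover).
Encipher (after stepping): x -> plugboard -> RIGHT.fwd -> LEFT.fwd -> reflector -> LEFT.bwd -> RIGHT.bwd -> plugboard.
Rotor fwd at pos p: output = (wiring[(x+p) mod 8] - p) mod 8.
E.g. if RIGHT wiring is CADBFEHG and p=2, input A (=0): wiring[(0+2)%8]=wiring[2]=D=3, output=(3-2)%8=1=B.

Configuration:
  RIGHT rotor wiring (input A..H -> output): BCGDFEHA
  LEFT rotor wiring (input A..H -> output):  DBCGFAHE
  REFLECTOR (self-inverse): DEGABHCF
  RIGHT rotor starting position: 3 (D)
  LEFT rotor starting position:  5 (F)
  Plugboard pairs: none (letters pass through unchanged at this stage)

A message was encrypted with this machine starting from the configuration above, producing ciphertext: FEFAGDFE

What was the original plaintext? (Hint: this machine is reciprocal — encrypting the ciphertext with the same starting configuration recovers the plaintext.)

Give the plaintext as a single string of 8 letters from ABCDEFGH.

Char 1 ('F'): step: R->4, L=5; F->plug->F->R->G->L->B->refl->E->L'->E->R'->D->plug->D
Char 2 ('E'): step: R->5, L=5; E->plug->E->R->F->L->F->refl->H->L'->C->R'->B->plug->B
Char 3 ('F'): step: R->6, L=5; F->plug->F->R->F->L->F->refl->H->L'->C->R'->B->plug->B
Char 4 ('A'): step: R->7, L=5; A->plug->A->R->B->L->C->refl->G->L'->D->R'->C->plug->C
Char 5 ('G'): step: R->0, L->6 (L advanced); G->plug->G->R->H->L->C->refl->G->L'->B->R'->A->plug->A
Char 6 ('D'): step: R->1, L=6; D->plug->D->R->E->L->E->refl->B->L'->A->R'->H->plug->H
Char 7 ('F'): step: R->2, L=6; F->plug->F->R->G->L->H->refl->F->L'->C->R'->D->plug->D
Char 8 ('E'): step: R->3, L=6; E->plug->E->R->F->L->A->refl->D->L'->D->R'->H->plug->H

Answer: DBBCAHDH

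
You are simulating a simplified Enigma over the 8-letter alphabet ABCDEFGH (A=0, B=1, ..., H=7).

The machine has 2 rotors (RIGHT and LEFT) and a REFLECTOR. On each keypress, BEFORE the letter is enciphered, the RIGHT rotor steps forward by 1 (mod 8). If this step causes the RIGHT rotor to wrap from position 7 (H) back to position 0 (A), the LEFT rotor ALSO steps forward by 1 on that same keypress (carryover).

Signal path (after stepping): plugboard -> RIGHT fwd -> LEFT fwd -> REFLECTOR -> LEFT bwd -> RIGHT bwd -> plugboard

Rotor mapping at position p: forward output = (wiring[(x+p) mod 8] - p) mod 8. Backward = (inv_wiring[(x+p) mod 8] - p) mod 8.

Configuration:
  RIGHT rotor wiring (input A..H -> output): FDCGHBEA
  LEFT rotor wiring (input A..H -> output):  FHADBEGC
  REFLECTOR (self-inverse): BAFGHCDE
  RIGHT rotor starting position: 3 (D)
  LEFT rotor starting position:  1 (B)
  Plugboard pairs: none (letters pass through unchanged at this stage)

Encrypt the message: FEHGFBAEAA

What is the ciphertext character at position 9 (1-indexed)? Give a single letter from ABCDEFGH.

Char 1 ('F'): step: R->4, L=1; F->plug->F->R->H->L->E->refl->H->L'->B->R'->E->plug->E
Char 2 ('E'): step: R->5, L=1; E->plug->E->R->G->L->B->refl->A->L'->D->R'->C->plug->C
Char 3 ('H'): step: R->6, L=1; H->plug->H->R->D->L->A->refl->B->L'->G->R'->A->plug->A
Char 4 ('G'): step: R->7, L=1; G->plug->G->R->C->L->C->refl->F->L'->F->R'->H->plug->H
Char 5 ('F'): step: R->0, L->2 (L advanced); F->plug->F->R->B->L->B->refl->A->L'->F->R'->A->plug->A
Char 6 ('B'): step: R->1, L=2; B->plug->B->R->B->L->B->refl->A->L'->F->R'->C->plug->C
Char 7 ('A'): step: R->2, L=2; A->plug->A->R->A->L->G->refl->D->L'->G->R'->F->plug->F
Char 8 ('E'): step: R->3, L=2; E->plug->E->R->F->L->A->refl->B->L'->B->R'->D->plug->D
Char 9 ('A'): step: R->4, L=2; A->plug->A->R->D->L->C->refl->F->L'->H->R'->F->plug->F

F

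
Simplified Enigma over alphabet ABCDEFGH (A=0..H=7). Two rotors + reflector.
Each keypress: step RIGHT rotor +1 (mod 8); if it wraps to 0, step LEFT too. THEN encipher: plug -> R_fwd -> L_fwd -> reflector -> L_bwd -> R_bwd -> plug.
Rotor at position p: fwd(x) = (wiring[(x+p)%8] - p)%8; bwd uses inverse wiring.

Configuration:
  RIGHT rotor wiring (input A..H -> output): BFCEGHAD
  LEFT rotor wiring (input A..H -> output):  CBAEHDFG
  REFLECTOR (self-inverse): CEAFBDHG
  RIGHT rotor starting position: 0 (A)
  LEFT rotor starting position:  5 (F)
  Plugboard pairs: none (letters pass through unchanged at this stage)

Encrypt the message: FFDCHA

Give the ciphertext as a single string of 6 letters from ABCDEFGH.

Char 1 ('F'): step: R->1, L=5; F->plug->F->R->H->L->C->refl->A->L'->B->R'->B->plug->B
Char 2 ('F'): step: R->2, L=5; F->plug->F->R->B->L->A->refl->C->L'->H->R'->G->plug->G
Char 3 ('D'): step: R->3, L=5; D->plug->D->R->F->L->D->refl->F->L'->D->R'->B->plug->B
Char 4 ('C'): step: R->4, L=5; C->plug->C->R->E->L->E->refl->B->L'->C->R'->A->plug->A
Char 5 ('H'): step: R->5, L=5; H->plug->H->R->B->L->A->refl->C->L'->H->R'->G->plug->G
Char 6 ('A'): step: R->6, L=5; A->plug->A->R->C->L->B->refl->E->L'->E->R'->E->plug->E

Answer: BGBAGE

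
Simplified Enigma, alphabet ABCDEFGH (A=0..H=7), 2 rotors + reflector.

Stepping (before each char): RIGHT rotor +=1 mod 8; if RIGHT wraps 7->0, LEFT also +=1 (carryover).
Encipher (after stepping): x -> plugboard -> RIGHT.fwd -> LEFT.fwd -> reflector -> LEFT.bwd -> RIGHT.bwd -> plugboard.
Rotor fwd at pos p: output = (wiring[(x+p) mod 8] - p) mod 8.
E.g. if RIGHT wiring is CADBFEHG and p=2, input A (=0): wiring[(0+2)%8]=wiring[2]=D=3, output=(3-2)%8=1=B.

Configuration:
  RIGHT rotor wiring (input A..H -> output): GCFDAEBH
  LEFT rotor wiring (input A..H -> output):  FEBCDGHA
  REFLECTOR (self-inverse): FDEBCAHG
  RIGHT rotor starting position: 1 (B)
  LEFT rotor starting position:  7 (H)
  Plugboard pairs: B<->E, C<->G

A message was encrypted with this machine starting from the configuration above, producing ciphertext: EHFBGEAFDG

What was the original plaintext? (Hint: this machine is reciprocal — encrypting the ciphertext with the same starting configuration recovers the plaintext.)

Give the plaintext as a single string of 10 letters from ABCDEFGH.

Answer: GCCHDHGDCF

Derivation:
Char 1 ('E'): step: R->2, L=7; E->plug->B->R->B->L->G->refl->H->L'->G->R'->C->plug->G
Char 2 ('H'): step: R->3, L=7; H->plug->H->R->C->L->F->refl->A->L'->H->R'->G->plug->C
Char 3 ('F'): step: R->4, L=7; F->plug->F->R->G->L->H->refl->G->L'->B->R'->G->plug->C
Char 4 ('B'): step: R->5, L=7; B->plug->E->R->F->L->E->refl->C->L'->D->R'->H->plug->H
Char 5 ('G'): step: R->6, L=7; G->plug->C->R->A->L->B->refl->D->L'->E->R'->D->plug->D
Char 6 ('E'): step: R->7, L=7; E->plug->B->R->H->L->A->refl->F->L'->C->R'->H->plug->H
Char 7 ('A'): step: R->0, L->0 (L advanced); A->plug->A->R->G->L->H->refl->G->L'->F->R'->C->plug->G
Char 8 ('F'): step: R->1, L=0; F->plug->F->R->A->L->F->refl->A->L'->H->R'->D->plug->D
Char 9 ('D'): step: R->2, L=0; D->plug->D->R->C->L->B->refl->D->L'->E->R'->G->plug->C
Char 10 ('G'): step: R->3, L=0; G->plug->C->R->B->L->E->refl->C->L'->D->R'->F->plug->F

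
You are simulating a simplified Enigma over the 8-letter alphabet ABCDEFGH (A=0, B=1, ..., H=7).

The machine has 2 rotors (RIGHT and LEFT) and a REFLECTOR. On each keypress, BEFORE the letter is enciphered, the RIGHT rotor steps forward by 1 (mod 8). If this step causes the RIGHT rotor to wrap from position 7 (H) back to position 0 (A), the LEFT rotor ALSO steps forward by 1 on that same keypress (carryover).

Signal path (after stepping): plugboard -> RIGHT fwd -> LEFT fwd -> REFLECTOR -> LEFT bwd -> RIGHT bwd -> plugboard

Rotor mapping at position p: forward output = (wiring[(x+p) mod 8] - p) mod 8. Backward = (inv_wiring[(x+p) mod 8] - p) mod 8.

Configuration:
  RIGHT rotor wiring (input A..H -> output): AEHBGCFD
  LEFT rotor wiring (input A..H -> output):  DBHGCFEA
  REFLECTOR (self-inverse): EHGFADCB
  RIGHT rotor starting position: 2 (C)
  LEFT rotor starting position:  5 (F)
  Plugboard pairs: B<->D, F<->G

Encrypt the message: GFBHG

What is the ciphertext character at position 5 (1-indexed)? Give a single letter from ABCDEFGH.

Char 1 ('G'): step: R->3, L=5; G->plug->F->R->F->L->C->refl->G->L'->D->R'->B->plug->D
Char 2 ('F'): step: R->4, L=5; F->plug->G->R->D->L->G->refl->C->L'->F->R'->H->plug->H
Char 3 ('B'): step: R->5, L=5; B->plug->D->R->D->L->G->refl->C->L'->F->R'->A->plug->A
Char 4 ('H'): step: R->6, L=5; H->plug->H->R->E->L->E->refl->A->L'->A->R'->G->plug->F
Char 5 ('G'): step: R->7, L=5; G->plug->F->R->H->L->F->refl->D->L'->C->R'->E->plug->E

E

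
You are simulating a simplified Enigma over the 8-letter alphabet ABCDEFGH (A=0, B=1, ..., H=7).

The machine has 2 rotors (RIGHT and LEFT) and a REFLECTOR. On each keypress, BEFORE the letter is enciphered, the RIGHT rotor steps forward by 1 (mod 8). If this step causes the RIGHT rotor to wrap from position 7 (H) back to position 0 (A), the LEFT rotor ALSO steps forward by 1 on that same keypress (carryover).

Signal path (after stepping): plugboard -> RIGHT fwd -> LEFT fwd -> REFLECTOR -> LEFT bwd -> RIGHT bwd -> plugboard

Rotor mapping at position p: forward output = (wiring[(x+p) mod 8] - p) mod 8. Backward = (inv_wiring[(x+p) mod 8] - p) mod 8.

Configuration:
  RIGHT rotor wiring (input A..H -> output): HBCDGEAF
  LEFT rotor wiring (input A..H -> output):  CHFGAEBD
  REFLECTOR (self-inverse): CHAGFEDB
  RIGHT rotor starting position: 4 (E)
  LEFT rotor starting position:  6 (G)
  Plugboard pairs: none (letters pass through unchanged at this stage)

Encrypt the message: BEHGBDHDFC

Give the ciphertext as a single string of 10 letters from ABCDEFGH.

Answer: EDCEEHEEED

Derivation:
Char 1 ('B'): step: R->5, L=6; B->plug->B->R->D->L->B->refl->H->L'->E->R'->E->plug->E
Char 2 ('E'): step: R->6, L=6; E->plug->E->R->E->L->H->refl->B->L'->D->R'->D->plug->D
Char 3 ('H'): step: R->7, L=6; H->plug->H->R->B->L->F->refl->E->L'->C->R'->C->plug->C
Char 4 ('G'): step: R->0, L->7 (L advanced); G->plug->G->R->A->L->E->refl->F->L'->G->R'->E->plug->E
Char 5 ('B'): step: R->1, L=7; B->plug->B->R->B->L->D->refl->G->L'->D->R'->E->plug->E
Char 6 ('D'): step: R->2, L=7; D->plug->D->R->C->L->A->refl->C->L'->H->R'->H->plug->H
Char 7 ('H'): step: R->3, L=7; H->plug->H->R->H->L->C->refl->A->L'->C->R'->E->plug->E
Char 8 ('D'): step: R->4, L=7; D->plug->D->R->B->L->D->refl->G->L'->D->R'->E->plug->E
Char 9 ('F'): step: R->5, L=7; F->plug->F->R->F->L->B->refl->H->L'->E->R'->E->plug->E
Char 10 ('C'): step: R->6, L=7; C->plug->C->R->B->L->D->refl->G->L'->D->R'->D->plug->D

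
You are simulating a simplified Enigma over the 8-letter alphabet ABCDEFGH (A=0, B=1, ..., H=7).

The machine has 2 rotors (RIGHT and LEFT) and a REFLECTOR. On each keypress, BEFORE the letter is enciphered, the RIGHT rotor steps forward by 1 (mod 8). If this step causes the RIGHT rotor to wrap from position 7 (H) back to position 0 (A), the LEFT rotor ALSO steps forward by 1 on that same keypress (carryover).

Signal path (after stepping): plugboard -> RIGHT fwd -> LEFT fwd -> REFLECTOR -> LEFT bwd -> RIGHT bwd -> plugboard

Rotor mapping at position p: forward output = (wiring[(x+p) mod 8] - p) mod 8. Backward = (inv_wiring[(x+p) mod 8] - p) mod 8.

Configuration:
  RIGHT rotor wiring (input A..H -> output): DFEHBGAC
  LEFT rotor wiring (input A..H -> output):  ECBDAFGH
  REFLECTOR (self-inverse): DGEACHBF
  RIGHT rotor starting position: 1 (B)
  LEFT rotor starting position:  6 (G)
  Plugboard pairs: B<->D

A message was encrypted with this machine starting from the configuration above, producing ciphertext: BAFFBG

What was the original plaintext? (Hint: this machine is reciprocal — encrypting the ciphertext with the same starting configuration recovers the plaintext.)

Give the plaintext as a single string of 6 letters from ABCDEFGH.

Answer: FFDCCB

Derivation:
Char 1 ('B'): step: R->2, L=6; B->plug->D->R->E->L->D->refl->A->L'->A->R'->F->plug->F
Char 2 ('A'): step: R->3, L=6; A->plug->A->R->E->L->D->refl->A->L'->A->R'->F->plug->F
Char 3 ('F'): step: R->4, L=6; F->plug->F->R->B->L->B->refl->G->L'->C->R'->B->plug->D
Char 4 ('F'): step: R->5, L=6; F->plug->F->R->H->L->H->refl->F->L'->F->R'->C->plug->C
Char 5 ('B'): step: R->6, L=6; B->plug->D->R->H->L->H->refl->F->L'->F->R'->C->plug->C
Char 6 ('G'): step: R->7, L=6; G->plug->G->R->H->L->H->refl->F->L'->F->R'->D->plug->B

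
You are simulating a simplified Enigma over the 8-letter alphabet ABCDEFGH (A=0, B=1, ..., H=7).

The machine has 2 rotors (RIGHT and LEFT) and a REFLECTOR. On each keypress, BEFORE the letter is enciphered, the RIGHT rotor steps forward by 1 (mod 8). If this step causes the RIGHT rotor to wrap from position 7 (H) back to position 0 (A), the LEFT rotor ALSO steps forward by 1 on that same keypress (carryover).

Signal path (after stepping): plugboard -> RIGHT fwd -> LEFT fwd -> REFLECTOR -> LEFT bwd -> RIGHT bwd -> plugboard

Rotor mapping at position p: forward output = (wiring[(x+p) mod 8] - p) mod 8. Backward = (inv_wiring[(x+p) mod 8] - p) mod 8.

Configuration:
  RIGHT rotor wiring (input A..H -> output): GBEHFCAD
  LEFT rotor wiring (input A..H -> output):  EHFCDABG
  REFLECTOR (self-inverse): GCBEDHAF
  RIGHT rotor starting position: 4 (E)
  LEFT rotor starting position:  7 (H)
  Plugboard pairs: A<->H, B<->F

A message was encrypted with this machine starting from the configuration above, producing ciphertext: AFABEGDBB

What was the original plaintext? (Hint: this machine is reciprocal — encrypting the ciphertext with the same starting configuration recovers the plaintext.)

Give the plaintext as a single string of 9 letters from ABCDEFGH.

Char 1 ('A'): step: R->5, L=7; A->plug->H->R->A->L->H->refl->F->L'->B->R'->D->plug->D
Char 2 ('F'): step: R->6, L=7; F->plug->B->R->F->L->E->refl->D->L'->E->R'->H->plug->A
Char 3 ('A'): step: R->7, L=7; A->plug->H->R->B->L->F->refl->H->L'->A->R'->E->plug->E
Char 4 ('B'): step: R->0, L->0 (L advanced); B->plug->F->R->C->L->F->refl->H->L'->B->R'->B->plug->F
Char 5 ('E'): step: R->1, L=0; E->plug->E->R->B->L->H->refl->F->L'->C->R'->G->plug->G
Char 6 ('G'): step: R->2, L=0; G->plug->G->R->E->L->D->refl->E->L'->A->R'->D->plug->D
Char 7 ('D'): step: R->3, L=0; D->plug->D->R->F->L->A->refl->G->L'->H->R'->C->plug->C
Char 8 ('B'): step: R->4, L=0; B->plug->F->R->F->L->A->refl->G->L'->H->R'->D->plug->D
Char 9 ('B'): step: R->5, L=0; B->plug->F->R->H->L->G->refl->A->L'->F->R'->A->plug->H

Answer: DAEFGDCDH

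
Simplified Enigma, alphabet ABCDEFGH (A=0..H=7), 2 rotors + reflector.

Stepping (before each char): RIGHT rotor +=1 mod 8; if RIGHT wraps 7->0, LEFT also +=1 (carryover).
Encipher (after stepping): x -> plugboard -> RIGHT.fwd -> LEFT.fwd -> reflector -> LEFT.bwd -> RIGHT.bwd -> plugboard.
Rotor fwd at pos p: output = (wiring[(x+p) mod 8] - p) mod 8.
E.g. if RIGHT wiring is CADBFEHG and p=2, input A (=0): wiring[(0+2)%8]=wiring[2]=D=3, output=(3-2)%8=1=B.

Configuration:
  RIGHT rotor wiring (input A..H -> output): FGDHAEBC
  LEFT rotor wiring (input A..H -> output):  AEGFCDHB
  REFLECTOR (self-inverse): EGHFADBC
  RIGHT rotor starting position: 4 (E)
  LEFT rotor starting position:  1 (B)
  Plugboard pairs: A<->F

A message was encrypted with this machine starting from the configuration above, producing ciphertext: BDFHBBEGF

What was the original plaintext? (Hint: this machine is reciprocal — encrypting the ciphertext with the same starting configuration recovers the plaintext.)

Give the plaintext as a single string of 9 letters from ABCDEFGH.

Char 1 ('B'): step: R->5, L=1; B->plug->B->R->E->L->C->refl->H->L'->H->R'->A->plug->F
Char 2 ('D'): step: R->6, L=1; D->plug->D->R->A->L->D->refl->F->L'->B->R'->F->plug->A
Char 3 ('F'): step: R->7, L=1; F->plug->A->R->D->L->B->refl->G->L'->F->R'->G->plug->G
Char 4 ('H'): step: R->0, L->2 (L advanced); H->plug->H->R->C->L->A->refl->E->L'->A->R'->E->plug->E
Char 5 ('B'): step: R->1, L=2; B->plug->B->R->C->L->A->refl->E->L'->A->R'->F->plug->A
Char 6 ('B'): step: R->2, L=2; B->plug->B->R->F->L->H->refl->C->L'->H->R'->E->plug->E
Char 7 ('E'): step: R->3, L=2; E->plug->E->R->H->L->C->refl->H->L'->F->R'->B->plug->B
Char 8 ('G'): step: R->4, L=2; G->plug->G->R->H->L->C->refl->H->L'->F->R'->C->plug->C
Char 9 ('F'): step: R->5, L=2; F->plug->A->R->H->L->C->refl->H->L'->F->R'->C->plug->C

Answer: FAGEAEBCC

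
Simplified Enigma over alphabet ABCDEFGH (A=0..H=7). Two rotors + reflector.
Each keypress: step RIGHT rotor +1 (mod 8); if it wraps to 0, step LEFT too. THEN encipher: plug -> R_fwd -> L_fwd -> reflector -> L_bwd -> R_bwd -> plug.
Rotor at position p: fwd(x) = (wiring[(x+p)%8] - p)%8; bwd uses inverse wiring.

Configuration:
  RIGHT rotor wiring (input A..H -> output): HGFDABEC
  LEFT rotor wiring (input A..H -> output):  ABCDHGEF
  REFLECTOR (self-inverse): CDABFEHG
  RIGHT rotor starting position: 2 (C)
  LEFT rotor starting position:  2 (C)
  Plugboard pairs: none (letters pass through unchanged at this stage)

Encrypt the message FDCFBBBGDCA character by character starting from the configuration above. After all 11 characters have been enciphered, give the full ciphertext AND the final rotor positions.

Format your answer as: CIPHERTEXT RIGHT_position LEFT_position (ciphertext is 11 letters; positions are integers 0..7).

Char 1 ('F'): step: R->3, L=2; F->plug->F->R->E->L->C->refl->A->L'->A->R'->A->plug->A
Char 2 ('D'): step: R->4, L=2; D->plug->D->R->G->L->G->refl->H->L'->H->R'->H->plug->H
Char 3 ('C'): step: R->5, L=2; C->plug->C->R->F->L->D->refl->B->L'->B->R'->E->plug->E
Char 4 ('F'): step: R->6, L=2; F->plug->F->R->F->L->D->refl->B->L'->B->R'->C->plug->C
Char 5 ('B'): step: R->7, L=2; B->plug->B->R->A->L->A->refl->C->L'->E->R'->E->plug->E
Char 6 ('B'): step: R->0, L->3 (L advanced); B->plug->B->R->G->L->G->refl->H->L'->H->R'->A->plug->A
Char 7 ('B'): step: R->1, L=3; B->plug->B->R->E->L->C->refl->A->L'->A->R'->E->plug->E
Char 8 ('G'): step: R->2, L=3; G->plug->G->R->F->L->F->refl->E->L'->B->R'->B->plug->B
Char 9 ('D'): step: R->3, L=3; D->plug->D->R->B->L->E->refl->F->L'->F->R'->B->plug->B
Char 10 ('C'): step: R->4, L=3; C->plug->C->R->A->L->A->refl->C->L'->E->R'->A->plug->A
Char 11 ('A'): step: R->5, L=3; A->plug->A->R->E->L->C->refl->A->L'->A->R'->F->plug->F
Final: ciphertext=AHECEAEBBAF, RIGHT=5, LEFT=3

Answer: AHECEAEBBAF 5 3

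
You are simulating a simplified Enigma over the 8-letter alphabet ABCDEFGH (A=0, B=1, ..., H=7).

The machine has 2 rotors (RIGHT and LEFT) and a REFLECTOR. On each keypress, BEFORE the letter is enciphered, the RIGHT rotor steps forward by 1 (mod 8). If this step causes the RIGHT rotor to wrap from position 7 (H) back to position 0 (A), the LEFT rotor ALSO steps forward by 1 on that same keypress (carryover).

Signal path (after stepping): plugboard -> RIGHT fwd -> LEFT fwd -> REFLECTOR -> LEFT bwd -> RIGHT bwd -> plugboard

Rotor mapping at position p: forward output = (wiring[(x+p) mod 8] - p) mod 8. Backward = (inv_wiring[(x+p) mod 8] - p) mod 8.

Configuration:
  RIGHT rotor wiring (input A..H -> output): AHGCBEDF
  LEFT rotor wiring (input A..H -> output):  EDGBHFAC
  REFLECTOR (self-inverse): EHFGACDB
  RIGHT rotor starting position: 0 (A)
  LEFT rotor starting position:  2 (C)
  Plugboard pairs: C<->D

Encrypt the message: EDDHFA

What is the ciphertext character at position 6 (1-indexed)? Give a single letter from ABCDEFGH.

Char 1 ('E'): step: R->1, L=2; E->plug->E->R->D->L->D->refl->G->L'->E->R'->G->plug->G
Char 2 ('D'): step: R->2, L=2; D->plug->C->R->H->L->B->refl->H->L'->B->R'->E->plug->E
Char 3 ('D'): step: R->3, L=2; D->plug->C->R->B->L->H->refl->B->L'->H->R'->A->plug->A
Char 4 ('H'): step: R->4, L=2; H->plug->H->R->G->L->C->refl->F->L'->C->R'->G->plug->G
Char 5 ('F'): step: R->5, L=2; F->plug->F->R->B->L->H->refl->B->L'->H->R'->A->plug->A
Char 6 ('A'): step: R->6, L=2; A->plug->A->R->F->L->A->refl->E->L'->A->R'->E->plug->E

E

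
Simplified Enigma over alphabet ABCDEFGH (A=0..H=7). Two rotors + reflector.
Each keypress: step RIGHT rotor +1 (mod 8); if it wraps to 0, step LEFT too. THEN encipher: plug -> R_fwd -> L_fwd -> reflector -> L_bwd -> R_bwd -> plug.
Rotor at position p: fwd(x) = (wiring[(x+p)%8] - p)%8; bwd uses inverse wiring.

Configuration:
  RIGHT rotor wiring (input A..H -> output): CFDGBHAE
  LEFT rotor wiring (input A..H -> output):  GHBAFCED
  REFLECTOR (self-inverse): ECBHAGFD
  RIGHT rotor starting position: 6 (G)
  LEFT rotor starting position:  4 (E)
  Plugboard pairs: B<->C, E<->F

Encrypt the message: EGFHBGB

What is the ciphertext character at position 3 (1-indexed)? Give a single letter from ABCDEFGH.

Char 1 ('E'): step: R->7, L=4; E->plug->F->R->C->L->A->refl->E->L'->H->R'->E->plug->F
Char 2 ('G'): step: R->0, L->5 (L advanced); G->plug->G->R->A->L->F->refl->G->L'->C->R'->A->plug->A
Char 3 ('F'): step: R->1, L=5; F->plug->E->R->G->L->D->refl->H->L'->B->R'->H->plug->H

H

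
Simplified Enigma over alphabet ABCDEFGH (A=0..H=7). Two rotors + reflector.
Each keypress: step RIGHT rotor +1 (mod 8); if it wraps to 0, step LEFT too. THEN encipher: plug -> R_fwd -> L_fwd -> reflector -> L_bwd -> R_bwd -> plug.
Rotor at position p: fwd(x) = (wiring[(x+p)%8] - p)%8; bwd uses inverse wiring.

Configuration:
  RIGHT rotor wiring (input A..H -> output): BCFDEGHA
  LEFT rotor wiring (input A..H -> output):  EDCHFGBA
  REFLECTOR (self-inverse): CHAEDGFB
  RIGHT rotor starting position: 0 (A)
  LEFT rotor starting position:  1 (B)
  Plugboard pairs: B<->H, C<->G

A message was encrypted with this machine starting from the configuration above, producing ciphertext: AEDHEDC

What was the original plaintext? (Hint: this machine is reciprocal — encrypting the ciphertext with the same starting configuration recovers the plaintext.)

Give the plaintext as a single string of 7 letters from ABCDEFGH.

Answer: FBBDFHG

Derivation:
Char 1 ('A'): step: R->1, L=1; A->plug->A->R->B->L->B->refl->H->L'->G->R'->F->plug->F
Char 2 ('E'): step: R->2, L=1; E->plug->E->R->F->L->A->refl->C->L'->A->R'->H->plug->B
Char 3 ('D'): step: R->3, L=1; D->plug->D->R->E->L->F->refl->G->L'->C->R'->H->plug->B
Char 4 ('H'): step: R->4, L=1; H->plug->B->R->C->L->G->refl->F->L'->E->R'->D->plug->D
Char 5 ('E'): step: R->5, L=1; E->plug->E->R->F->L->A->refl->C->L'->A->R'->F->plug->F
Char 6 ('D'): step: R->6, L=1; D->plug->D->R->E->L->F->refl->G->L'->C->R'->B->plug->H
Char 7 ('C'): step: R->7, L=1; C->plug->G->R->H->L->D->refl->E->L'->D->R'->C->plug->G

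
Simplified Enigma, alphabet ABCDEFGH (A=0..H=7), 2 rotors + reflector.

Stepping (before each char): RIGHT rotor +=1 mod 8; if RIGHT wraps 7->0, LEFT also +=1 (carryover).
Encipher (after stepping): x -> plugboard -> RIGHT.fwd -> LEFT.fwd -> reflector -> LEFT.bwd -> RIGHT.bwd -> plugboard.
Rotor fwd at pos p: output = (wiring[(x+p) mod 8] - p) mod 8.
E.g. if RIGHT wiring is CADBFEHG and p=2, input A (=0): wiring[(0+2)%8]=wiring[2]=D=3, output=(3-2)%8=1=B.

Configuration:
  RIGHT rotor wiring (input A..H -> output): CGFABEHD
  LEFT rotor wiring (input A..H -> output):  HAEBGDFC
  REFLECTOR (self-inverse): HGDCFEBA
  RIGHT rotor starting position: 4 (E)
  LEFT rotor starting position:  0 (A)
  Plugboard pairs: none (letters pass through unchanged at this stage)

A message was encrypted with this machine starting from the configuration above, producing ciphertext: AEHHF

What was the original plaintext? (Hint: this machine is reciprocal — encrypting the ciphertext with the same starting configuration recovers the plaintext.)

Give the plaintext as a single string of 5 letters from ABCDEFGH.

Answer: DBECC

Derivation:
Char 1 ('A'): step: R->5, L=0; A->plug->A->R->H->L->C->refl->D->L'->F->R'->D->plug->D
Char 2 ('E'): step: R->6, L=0; E->plug->E->R->H->L->C->refl->D->L'->F->R'->B->plug->B
Char 3 ('H'): step: R->7, L=0; H->plug->H->R->A->L->H->refl->A->L'->B->R'->E->plug->E
Char 4 ('H'): step: R->0, L->1 (L advanced); H->plug->H->R->D->L->F->refl->E->L'->F->R'->C->plug->C
Char 5 ('F'): step: R->1, L=1; F->plug->F->R->G->L->B->refl->G->L'->H->R'->C->plug->C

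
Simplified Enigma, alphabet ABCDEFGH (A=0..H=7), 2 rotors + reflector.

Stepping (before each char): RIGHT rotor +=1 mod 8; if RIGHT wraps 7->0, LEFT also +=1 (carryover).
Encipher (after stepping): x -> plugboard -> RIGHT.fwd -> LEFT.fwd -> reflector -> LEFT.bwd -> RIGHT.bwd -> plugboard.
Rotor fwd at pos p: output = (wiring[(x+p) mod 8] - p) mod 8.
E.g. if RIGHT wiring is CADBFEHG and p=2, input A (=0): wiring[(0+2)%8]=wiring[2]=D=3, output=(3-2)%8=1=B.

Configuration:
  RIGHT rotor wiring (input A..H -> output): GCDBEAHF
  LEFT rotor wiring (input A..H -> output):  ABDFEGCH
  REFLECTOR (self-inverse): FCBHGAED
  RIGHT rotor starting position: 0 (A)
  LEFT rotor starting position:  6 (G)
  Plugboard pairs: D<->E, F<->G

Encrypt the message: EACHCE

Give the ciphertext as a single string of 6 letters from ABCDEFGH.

Answer: HCGCGB

Derivation:
Char 1 ('E'): step: R->1, L=6; E->plug->D->R->D->L->D->refl->H->L'->F->R'->H->plug->H
Char 2 ('A'): step: R->2, L=6; A->plug->A->R->B->L->B->refl->C->L'->C->R'->C->plug->C
Char 3 ('C'): step: R->3, L=6; C->plug->C->R->F->L->H->refl->D->L'->D->R'->F->plug->G
Char 4 ('H'): step: R->4, L=6; H->plug->H->R->F->L->H->refl->D->L'->D->R'->C->plug->C
Char 5 ('C'): step: R->5, L=6; C->plug->C->R->A->L->E->refl->G->L'->G->R'->F->plug->G
Char 6 ('E'): step: R->6, L=6; E->plug->D->R->E->L->F->refl->A->L'->H->R'->B->plug->B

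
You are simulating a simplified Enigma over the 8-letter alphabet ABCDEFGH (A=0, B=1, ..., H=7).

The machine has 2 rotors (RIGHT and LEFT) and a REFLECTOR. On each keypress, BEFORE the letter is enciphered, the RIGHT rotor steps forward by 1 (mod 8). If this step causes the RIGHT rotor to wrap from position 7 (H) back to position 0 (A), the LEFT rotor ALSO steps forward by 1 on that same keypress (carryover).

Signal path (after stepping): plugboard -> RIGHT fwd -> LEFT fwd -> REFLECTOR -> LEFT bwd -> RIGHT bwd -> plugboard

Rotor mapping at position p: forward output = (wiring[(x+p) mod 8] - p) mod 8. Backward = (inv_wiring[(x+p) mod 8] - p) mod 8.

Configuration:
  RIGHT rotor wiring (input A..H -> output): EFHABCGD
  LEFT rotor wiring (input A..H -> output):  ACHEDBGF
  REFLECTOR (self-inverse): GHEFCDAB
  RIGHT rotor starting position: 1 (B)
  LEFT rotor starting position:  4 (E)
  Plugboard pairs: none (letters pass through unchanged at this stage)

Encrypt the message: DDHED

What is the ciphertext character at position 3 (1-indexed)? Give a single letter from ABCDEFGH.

Char 1 ('D'): step: R->2, L=4; D->plug->D->R->A->L->H->refl->B->L'->D->R'->H->plug->H
Char 2 ('D'): step: R->3, L=4; D->plug->D->R->D->L->B->refl->H->L'->A->R'->E->plug->E
Char 3 ('H'): step: R->4, L=4; H->plug->H->R->E->L->E->refl->C->L'->C->R'->C->plug->C

C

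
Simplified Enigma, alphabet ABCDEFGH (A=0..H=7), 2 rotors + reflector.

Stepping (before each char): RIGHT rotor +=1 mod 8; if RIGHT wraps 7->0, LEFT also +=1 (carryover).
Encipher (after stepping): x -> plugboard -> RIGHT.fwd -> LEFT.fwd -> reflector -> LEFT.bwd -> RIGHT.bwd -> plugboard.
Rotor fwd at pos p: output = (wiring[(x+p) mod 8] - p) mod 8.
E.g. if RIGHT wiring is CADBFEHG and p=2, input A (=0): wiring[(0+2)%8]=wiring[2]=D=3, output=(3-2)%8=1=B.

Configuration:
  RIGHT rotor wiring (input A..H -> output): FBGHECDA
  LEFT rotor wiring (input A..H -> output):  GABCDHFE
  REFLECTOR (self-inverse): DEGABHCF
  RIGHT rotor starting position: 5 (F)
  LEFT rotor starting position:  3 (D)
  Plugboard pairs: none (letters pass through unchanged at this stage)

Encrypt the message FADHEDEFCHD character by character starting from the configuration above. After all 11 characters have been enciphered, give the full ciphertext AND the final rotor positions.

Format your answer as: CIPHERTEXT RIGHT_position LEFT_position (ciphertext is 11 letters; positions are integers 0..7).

Answer: AFEGGGHCHDH 0 5

Derivation:
Char 1 ('F'): step: R->6, L=3; F->plug->F->R->B->L->A->refl->D->L'->F->R'->A->plug->A
Char 2 ('A'): step: R->7, L=3; A->plug->A->R->B->L->A->refl->D->L'->F->R'->F->plug->F
Char 3 ('D'): step: R->0, L->4 (L advanced); D->plug->D->R->H->L->G->refl->C->L'->E->R'->E->plug->E
Char 4 ('H'): step: R->1, L=4; H->plug->H->R->E->L->C->refl->G->L'->H->R'->G->plug->G
Char 5 ('E'): step: R->2, L=4; E->plug->E->R->B->L->D->refl->A->L'->D->R'->G->plug->G
Char 6 ('D'): step: R->3, L=4; D->plug->D->R->A->L->H->refl->F->L'->G->R'->G->plug->G
Char 7 ('E'): step: R->4, L=4; E->plug->E->R->B->L->D->refl->A->L'->D->R'->H->plug->H
Char 8 ('F'): step: R->5, L=4; F->plug->F->R->B->L->D->refl->A->L'->D->R'->C->plug->C
Char 9 ('C'): step: R->6, L=4; C->plug->C->R->H->L->G->refl->C->L'->E->R'->H->plug->H
Char 10 ('H'): step: R->7, L=4; H->plug->H->R->E->L->C->refl->G->L'->H->R'->D->plug->D
Char 11 ('D'): step: R->0, L->5 (L advanced); D->plug->D->R->H->L->G->refl->C->L'->A->R'->H->plug->H
Final: ciphertext=AFEGGGHCHDH, RIGHT=0, LEFT=5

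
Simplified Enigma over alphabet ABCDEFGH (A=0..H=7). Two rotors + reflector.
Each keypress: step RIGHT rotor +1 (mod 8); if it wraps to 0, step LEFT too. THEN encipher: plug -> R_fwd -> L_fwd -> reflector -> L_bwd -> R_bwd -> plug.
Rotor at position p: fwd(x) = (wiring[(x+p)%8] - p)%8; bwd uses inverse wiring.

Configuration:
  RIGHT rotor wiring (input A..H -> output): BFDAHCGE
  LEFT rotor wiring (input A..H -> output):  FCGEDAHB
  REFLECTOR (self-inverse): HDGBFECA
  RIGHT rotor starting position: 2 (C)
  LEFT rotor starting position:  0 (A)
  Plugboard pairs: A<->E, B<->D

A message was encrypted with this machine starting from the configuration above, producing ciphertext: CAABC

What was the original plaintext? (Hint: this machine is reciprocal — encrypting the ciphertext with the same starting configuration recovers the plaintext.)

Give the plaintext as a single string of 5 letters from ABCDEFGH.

Answer: DDGHE

Derivation:
Char 1 ('C'): step: R->3, L=0; C->plug->C->R->H->L->B->refl->D->L'->E->R'->B->plug->D
Char 2 ('A'): step: R->4, L=0; A->plug->E->R->F->L->A->refl->H->L'->G->R'->B->plug->D
Char 3 ('A'): step: R->5, L=0; A->plug->E->R->A->L->F->refl->E->L'->D->R'->G->plug->G
Char 4 ('B'): step: R->6, L=0; B->plug->D->R->H->L->B->refl->D->L'->E->R'->H->plug->H
Char 5 ('C'): step: R->7, L=0; C->plug->C->R->G->L->H->refl->A->L'->F->R'->A->plug->E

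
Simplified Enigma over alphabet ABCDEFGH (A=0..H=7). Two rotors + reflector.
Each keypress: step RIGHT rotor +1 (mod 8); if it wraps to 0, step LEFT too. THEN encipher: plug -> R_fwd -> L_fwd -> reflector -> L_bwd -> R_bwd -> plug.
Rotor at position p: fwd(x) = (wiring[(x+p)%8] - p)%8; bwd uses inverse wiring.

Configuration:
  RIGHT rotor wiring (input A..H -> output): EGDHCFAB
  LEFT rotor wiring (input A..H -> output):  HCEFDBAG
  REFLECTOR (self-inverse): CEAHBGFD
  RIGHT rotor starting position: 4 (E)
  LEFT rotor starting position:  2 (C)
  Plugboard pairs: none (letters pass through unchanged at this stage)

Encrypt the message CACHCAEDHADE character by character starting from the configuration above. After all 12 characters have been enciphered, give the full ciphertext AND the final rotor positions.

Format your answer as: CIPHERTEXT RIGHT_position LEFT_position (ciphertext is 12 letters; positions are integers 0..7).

Char 1 ('C'): step: R->5, L=2; C->plug->C->R->E->L->G->refl->F->L'->G->R'->F->plug->F
Char 2 ('A'): step: R->6, L=2; A->plug->A->R->C->L->B->refl->E->L'->F->R'->E->plug->E
Char 3 ('C'): step: R->7, L=2; C->plug->C->R->H->L->A->refl->C->L'->A->R'->E->plug->E
Char 4 ('H'): step: R->0, L->3 (L advanced); H->plug->H->R->B->L->A->refl->C->L'->A->R'->G->plug->G
Char 5 ('C'): step: R->1, L=3; C->plug->C->R->G->L->H->refl->D->L'->E->R'->E->plug->E
Char 6 ('A'): step: R->2, L=3; A->plug->A->R->B->L->A->refl->C->L'->A->R'->C->plug->C
Char 7 ('E'): step: R->3, L=3; E->plug->E->R->G->L->H->refl->D->L'->E->R'->A->plug->A
Char 8 ('D'): step: R->4, L=3; D->plug->D->R->F->L->E->refl->B->L'->H->R'->G->plug->G
Char 9 ('H'): step: R->5, L=3; H->plug->H->R->F->L->E->refl->B->L'->H->R'->D->plug->D
Char 10 ('A'): step: R->6, L=3; A->plug->A->R->C->L->G->refl->F->L'->D->R'->B->plug->B
Char 11 ('D'): step: R->7, L=3; D->plug->D->R->E->L->D->refl->H->L'->G->R'->G->plug->G
Char 12 ('E'): step: R->0, L->4 (L advanced); E->plug->E->R->C->L->E->refl->B->L'->H->R'->D->plug->D
Final: ciphertext=FEEGECAGDBGD, RIGHT=0, LEFT=4

Answer: FEEGECAGDBGD 0 4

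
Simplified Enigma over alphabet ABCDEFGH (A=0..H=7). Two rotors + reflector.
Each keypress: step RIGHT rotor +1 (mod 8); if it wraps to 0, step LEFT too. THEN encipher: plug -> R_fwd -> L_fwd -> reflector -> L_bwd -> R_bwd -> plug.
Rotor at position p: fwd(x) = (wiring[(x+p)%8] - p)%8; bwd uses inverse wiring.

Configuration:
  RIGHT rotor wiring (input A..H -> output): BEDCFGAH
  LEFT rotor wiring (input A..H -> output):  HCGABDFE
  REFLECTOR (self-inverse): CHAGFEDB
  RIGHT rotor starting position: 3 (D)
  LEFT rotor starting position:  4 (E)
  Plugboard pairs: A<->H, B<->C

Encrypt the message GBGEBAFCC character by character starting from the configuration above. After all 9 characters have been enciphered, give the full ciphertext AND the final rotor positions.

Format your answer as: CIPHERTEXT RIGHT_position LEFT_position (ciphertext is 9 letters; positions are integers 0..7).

Char 1 ('G'): step: R->4, L=4; G->plug->G->R->H->L->E->refl->F->L'->A->R'->F->plug->F
Char 2 ('B'): step: R->5, L=4; B->plug->C->R->C->L->B->refl->H->L'->B->R'->A->plug->H
Char 3 ('G'): step: R->6, L=4; G->plug->G->R->H->L->E->refl->F->L'->A->R'->H->plug->A
Char 4 ('E'): step: R->7, L=4; E->plug->E->R->D->L->A->refl->C->L'->G->R'->F->plug->F
Char 5 ('B'): step: R->0, L->5 (L advanced); B->plug->C->R->D->L->C->refl->A->L'->B->R'->A->plug->H
Char 6 ('A'): step: R->1, L=5; A->plug->H->R->A->L->G->refl->D->L'->G->R'->G->plug->G
Char 7 ('F'): step: R->2, L=5; F->plug->F->R->F->L->B->refl->H->L'->C->R'->H->plug->A
Char 8 ('C'): step: R->3, L=5; C->plug->B->R->C->L->H->refl->B->L'->F->R'->D->plug->D
Char 9 ('C'): step: R->4, L=5; C->plug->B->R->C->L->H->refl->B->L'->F->R'->E->plug->E
Final: ciphertext=FHAFHGADE, RIGHT=4, LEFT=5

Answer: FHAFHGADE 4 5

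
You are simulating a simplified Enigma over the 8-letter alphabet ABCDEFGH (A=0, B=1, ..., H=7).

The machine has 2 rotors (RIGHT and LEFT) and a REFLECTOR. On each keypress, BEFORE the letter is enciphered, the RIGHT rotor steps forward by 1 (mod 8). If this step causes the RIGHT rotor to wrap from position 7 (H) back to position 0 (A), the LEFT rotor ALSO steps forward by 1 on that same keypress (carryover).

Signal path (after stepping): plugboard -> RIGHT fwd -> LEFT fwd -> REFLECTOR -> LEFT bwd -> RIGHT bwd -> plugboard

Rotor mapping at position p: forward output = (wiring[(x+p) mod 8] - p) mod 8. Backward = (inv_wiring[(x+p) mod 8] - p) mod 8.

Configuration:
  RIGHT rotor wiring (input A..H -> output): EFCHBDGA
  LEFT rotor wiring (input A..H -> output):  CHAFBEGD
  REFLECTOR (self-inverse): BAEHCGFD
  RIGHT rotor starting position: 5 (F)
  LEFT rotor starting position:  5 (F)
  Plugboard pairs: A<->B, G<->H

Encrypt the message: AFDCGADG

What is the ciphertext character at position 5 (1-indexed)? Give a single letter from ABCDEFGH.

Char 1 ('A'): step: R->6, L=5; A->plug->B->R->C->L->G->refl->F->L'->D->R'->G->plug->H
Char 2 ('F'): step: R->7, L=5; F->plug->F->R->C->L->G->refl->F->L'->D->R'->D->plug->D
Char 3 ('D'): step: R->0, L->6 (L advanced); D->plug->D->R->H->L->G->refl->F->L'->B->R'->E->plug->E
Char 4 ('C'): step: R->1, L=6; C->plug->C->R->G->L->D->refl->H->L'->F->R'->F->plug->F
Char 5 ('G'): step: R->2, L=6; G->plug->H->R->D->L->B->refl->A->L'->A->R'->A->plug->B

B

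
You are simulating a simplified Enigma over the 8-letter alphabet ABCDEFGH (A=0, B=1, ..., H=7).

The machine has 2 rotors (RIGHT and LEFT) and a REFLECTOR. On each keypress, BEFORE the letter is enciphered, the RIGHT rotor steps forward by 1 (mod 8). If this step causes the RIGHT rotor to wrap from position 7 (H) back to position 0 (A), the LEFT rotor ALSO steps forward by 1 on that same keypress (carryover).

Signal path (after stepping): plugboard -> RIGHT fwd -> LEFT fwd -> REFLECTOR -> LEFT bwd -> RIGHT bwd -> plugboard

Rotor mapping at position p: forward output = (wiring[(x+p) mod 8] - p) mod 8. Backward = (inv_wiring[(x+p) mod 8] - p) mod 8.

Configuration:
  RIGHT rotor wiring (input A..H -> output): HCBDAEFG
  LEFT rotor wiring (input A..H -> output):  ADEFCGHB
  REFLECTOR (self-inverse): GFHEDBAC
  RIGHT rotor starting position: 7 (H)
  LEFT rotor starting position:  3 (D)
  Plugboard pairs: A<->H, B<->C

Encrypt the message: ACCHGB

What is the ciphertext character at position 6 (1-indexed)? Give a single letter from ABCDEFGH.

Char 1 ('A'): step: R->0, L->4 (L advanced); A->plug->H->R->G->L->A->refl->G->L'->A->R'->E->plug->E
Char 2 ('C'): step: R->1, L=4; C->plug->B->R->A->L->G->refl->A->L'->G->R'->H->plug->A
Char 3 ('C'): step: R->2, L=4; C->plug->B->R->B->L->C->refl->H->L'->F->R'->G->plug->G
Char 4 ('H'): step: R->3, L=4; H->plug->A->R->A->L->G->refl->A->L'->G->R'->H->plug->A
Char 5 ('G'): step: R->4, L=4; G->plug->G->R->F->L->H->refl->C->L'->B->R'->C->plug->B
Char 6 ('B'): step: R->5, L=4; B->plug->C->R->B->L->C->refl->H->L'->F->R'->E->plug->E

E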